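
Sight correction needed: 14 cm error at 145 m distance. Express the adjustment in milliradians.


1 mrad subtends 1 cm per 10 m of range, so adj = error_cm / (dist_m / 10) = 14 / (145/10) = 0.9655 mrad

0.9655 mrad


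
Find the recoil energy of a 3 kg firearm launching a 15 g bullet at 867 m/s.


v_r = m_p*v_p/m_gun = 0.015*867/3 = 4.335 m/s, E_r = 0.5*m_gun*v_r^2 = 0.5*3*4.335^2 = 28.19 J

28.19 J


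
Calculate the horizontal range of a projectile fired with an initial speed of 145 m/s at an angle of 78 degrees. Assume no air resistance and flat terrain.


R = v0^2 * sin(2*theta) / g = 145^2 * sin(2*78°) / 9.81 = 871.7 m

871.7 m


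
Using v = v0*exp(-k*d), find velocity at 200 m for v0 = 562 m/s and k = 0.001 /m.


v = v0*exp(-k*d) = 562*exp(-0.001*200) = 460.1 m/s

460.1 m/s


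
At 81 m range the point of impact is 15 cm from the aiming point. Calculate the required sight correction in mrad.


1 mrad subtends 1 cm per 10 m of range, so adj = error_cm / (dist_m / 10) = 15 / (81/10) = 1.852 mrad

1.852 mrad


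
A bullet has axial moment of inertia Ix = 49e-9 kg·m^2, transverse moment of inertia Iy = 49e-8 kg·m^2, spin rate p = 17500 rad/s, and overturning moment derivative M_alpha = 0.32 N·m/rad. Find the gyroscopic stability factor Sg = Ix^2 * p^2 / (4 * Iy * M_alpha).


Sg = Ix^2 * p^2 / (4 * Iy * M_alpha) = (49e-9)^2 * 17500^2 / (4 * 49e-8 * 0.32) = 1.172

1.172


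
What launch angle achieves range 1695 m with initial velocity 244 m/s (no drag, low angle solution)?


sin(2*theta) = R*g/v0^2 = 1695*9.81/244^2 = 0.279292, theta = arcsin(0.279292)/2 = 8.109°

8.109 degrees


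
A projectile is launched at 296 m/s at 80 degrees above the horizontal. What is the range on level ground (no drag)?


R = v0^2 * sin(2*theta) / g = 296^2 * sin(2*80°) / 9.81 = 3055 m

3055 m


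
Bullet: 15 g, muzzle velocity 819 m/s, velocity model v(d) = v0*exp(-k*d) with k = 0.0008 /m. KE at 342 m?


v = v0*exp(-k*d) = 819*exp(-0.0008*342) = 622.961 m/s
E = 0.5*m*v^2 = 0.5*0.015*622.961^2 = 2911 J

2911 J


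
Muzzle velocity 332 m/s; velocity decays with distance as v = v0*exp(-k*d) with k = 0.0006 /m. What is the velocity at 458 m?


v = v0*exp(-k*d) = 332*exp(-0.0006*458) = 252.2 m/s

252.2 m/s


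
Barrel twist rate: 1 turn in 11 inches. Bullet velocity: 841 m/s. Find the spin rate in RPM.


twist_m = 11*0.0254 = 0.2794 m
spin = v/twist = 841/0.2794 = 3010.021 rev/s
RPM = spin*60 = 3010.021*60 ≈ 180601 RPM

180601 RPM


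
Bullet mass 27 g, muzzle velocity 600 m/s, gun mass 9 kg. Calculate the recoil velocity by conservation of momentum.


v_recoil = m_p * v_p / m_gun = 0.027 * 600 / 9 = 1.8 m/s

1.8 m/s


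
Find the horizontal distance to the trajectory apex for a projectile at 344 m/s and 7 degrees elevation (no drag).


R = v0^2*sin(2*theta)/g = 344^2*sin(2*7°)/9.81 = 2918.25 m
apex_dist = R/2 = 2918.25/2 = 1459 m

1459 m


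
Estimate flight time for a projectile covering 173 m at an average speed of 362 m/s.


t = d/v = 173/362 = 0.4779 s

0.4779 s


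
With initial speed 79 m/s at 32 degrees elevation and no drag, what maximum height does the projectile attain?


H = (v0*sin(theta))^2 / (2g) = (79*sin(32°))^2 / (2*9.81) = 89.33 m

89.33 m


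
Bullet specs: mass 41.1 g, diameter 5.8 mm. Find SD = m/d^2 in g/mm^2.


SD = m/d^2 = 41.1/5.8^2 = 1.222 g/mm^2

1.222 g/mm^2


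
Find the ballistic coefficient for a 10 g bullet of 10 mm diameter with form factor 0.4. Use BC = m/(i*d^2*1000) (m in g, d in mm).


BC = m/(i*d^2*1000) = 10/(0.4 * 10^2 * 1000) = 0.00025

0.00025


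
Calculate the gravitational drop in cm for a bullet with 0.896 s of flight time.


drop = 0.5*g*t^2 = 0.5*9.81*0.896^2 = 3.93781 m ≈ 393.8 cm

393.8 cm


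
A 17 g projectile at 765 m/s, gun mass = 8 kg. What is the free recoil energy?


v_r = m_p*v_p/m_gun = 0.017*765/8 = 1.62563 m/s, E_r = 0.5*m_gun*v_r^2 = 0.5*8*1.62563^2 = 10.57 J

10.57 J


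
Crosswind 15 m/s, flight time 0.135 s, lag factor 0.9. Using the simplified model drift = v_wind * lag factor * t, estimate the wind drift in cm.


drift = v_wind * lag * t = 15 * 0.9 * 0.135 = 1.8225 m ≈ 182.3 cm

182.3 cm


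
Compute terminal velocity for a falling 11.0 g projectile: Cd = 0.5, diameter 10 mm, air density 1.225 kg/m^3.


A = pi*(d/2)^2 = pi*(10/2000)^2 = 7.85398e-05 m^2
vt = sqrt(2mg/(Cd*rho*A)) = sqrt(2*0.011*9.81/(0.5 * 1.225 * 7.85398e-05)) = 66.98 m/s

66.98 m/s


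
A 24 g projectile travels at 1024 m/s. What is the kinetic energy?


E = 0.5*m*v^2 = 0.5*0.024*1024^2 = 12583 J

12583 J


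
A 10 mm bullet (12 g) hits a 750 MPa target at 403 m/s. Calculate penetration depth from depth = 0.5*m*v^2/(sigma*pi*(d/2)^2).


A = pi*(d/2)^2 = pi*(10/2)^2 = 78.5398 mm^2
E = 0.5*m*v^2 = 0.5*0.012*403^2 = 974.454 J
depth = E/(sigma*A) = 974.454 J / (750 MPa * 78.5398 mm^2) = 974.454/(750 * 78.5398) m = 0.0165428 m ≈ 16.54 mm

16.54 mm


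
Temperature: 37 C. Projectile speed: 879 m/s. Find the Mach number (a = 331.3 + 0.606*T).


a = 331.3 + 0.606*(37) = 353.722 m/s
M = v/a = 879/353.722 = 2.485

2.485


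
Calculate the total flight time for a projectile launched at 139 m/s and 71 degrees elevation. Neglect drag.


T = 2*v0*sin(theta)/g = 2*139*sin(71°)/9.81 = 26.79 s

26.79 s


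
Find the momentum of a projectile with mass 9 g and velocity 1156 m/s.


p = m*v = 0.009*1156 = 10.4 kg·m/s

10.4 kg·m/s


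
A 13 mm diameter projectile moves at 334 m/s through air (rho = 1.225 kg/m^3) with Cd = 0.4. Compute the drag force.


A = pi*(d/2)^2 = pi*(13/2000)^2 = 1.32732e-04 m^2
Fd = 0.5*Cd*rho*A*v^2 = 0.5*0.4*1.225*1.32732e-04*334^2 = 3.628 N

3.628 N


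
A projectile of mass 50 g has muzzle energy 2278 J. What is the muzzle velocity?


v = sqrt(2*E/m) = sqrt(2*2278/0.05) = 301.9 m/s

301.9 m/s


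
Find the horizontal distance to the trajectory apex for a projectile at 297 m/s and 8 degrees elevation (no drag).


R = v0^2*sin(2*theta)/g = 297^2*sin(2*8°)/9.81 = 2478.46 m
apex_dist = R/2 = 2478.46/2 = 1239 m

1239 m


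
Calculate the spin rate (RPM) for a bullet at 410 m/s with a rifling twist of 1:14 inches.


twist_m = 14*0.0254 = 0.3556 m
spin = v/twist = 410/0.3556 = 1152.981 rev/s
RPM = spin*60 = 1152.981*60 ≈ 69179 RPM

69179 RPM


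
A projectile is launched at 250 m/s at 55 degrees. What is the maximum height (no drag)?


H = (v0*sin(theta))^2 / (2g) = (250*sin(55°))^2 / (2*9.81) = 2138 m

2138 m


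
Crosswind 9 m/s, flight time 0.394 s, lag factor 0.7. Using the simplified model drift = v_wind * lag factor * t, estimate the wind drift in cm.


drift = v_wind * lag * t = 9 * 0.7 * 0.394 = 2.4822 m ≈ 248.2 cm

248.2 cm


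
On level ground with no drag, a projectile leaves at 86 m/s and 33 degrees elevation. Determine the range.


R = v0^2 * sin(2*theta) / g = 86^2 * sin(2*33°) / 9.81 = 688.7 m

688.7 m


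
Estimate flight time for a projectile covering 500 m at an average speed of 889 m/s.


t = d/v = 500/889 = 0.5624 s

0.5624 s


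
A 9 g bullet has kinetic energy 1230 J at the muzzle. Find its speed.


v = sqrt(2*E/m) = sqrt(2*1230/0.009) = 522.8 m/s

522.8 m/s


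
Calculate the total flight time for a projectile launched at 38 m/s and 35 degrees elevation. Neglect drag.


T = 2*v0*sin(theta)/g = 2*38*sin(35°)/9.81 = 4.444 s

4.444 s


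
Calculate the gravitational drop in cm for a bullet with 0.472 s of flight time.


drop = 0.5*g*t^2 = 0.5*9.81*0.472^2 = 1.09276 m ≈ 109.3 cm

109.3 cm


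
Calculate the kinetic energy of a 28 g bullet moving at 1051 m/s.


E = 0.5*m*v^2 = 0.5*0.028*1051^2 = 15464 J

15464 J


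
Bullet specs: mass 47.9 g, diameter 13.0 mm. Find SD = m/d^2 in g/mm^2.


SD = m/d^2 = 47.9/13.0^2 = 0.2834 g/mm^2

0.2834 g/mm^2


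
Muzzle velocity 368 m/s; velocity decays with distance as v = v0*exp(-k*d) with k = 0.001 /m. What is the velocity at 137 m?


v = v0*exp(-k*d) = 368*exp(-0.001*137) = 320.9 m/s

320.9 m/s


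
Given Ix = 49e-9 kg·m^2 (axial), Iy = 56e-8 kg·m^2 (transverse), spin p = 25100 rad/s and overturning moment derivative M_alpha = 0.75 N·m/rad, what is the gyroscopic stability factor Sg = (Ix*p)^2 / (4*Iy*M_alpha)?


Sg = Ix^2 * p^2 / (4 * Iy * M_alpha) = (49e-9)^2 * 25100^2 / (4 * 56e-8 * 0.75) = 0.9004

0.9004


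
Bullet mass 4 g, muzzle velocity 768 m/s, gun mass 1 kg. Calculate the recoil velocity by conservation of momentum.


v_recoil = m_p * v_p / m_gun = 0.004 * 768 / 1 = 3.072 m/s

3.072 m/s


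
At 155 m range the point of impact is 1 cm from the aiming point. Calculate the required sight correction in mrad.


1 mrad subtends 1 cm per 10 m of range, so adj = error_cm / (dist_m / 10) = 1 / (155/10) = 0.06452 mrad

0.06452 mrad


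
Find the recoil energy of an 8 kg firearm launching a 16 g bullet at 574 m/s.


v_r = m_p*v_p/m_gun = 0.016*574/8 = 1.148 m/s, E_r = 0.5*m_gun*v_r^2 = 0.5*8*1.148^2 = 5.272 J

5.272 J


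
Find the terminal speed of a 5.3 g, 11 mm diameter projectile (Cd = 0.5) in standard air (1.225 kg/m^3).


A = pi*(d/2)^2 = pi*(11/2000)^2 = 9.50332e-05 m^2
vt = sqrt(2mg/(Cd*rho*A)) = sqrt(2*0.0053*9.81/(0.5 * 1.225 * 9.50332e-05)) = 42.27 m/s

42.27 m/s


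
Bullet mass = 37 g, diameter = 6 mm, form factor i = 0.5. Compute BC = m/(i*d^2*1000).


BC = m/(i*d^2*1000) = 37/(0.5 * 6^2 * 1000) = 0.002056

0.002056


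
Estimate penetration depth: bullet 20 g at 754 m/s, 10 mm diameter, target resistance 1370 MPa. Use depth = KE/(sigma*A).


A = pi*(d/2)^2 = pi*(10/2)^2 = 78.5398 mm^2
E = 0.5*m*v^2 = 0.5*0.02*754^2 = 5685.16 J
depth = E/(sigma*A) = 5685.16 J / (1370 MPa * 78.5398 mm^2) = 5685.16/(1370 * 78.5398) m = 0.0528363 m ≈ 52.84 mm

52.84 mm


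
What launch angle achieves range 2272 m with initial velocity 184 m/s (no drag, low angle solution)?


sin(2*theta) = R*g/v0^2 = 2272*9.81/184^2 = 0.658327, theta = arcsin(0.658327)/2 = 20.59°

20.59 degrees


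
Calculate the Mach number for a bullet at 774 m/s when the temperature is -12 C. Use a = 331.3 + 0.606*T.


a = 331.3 + 0.606*(-12) = 324.028 m/s
M = v/a = 774/324.028 = 2.389

2.389


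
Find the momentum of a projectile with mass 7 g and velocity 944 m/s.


p = m*v = 0.007*944 = 6.608 kg·m/s

6.608 kg·m/s


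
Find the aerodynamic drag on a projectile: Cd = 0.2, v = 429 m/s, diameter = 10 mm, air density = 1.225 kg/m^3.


A = pi*(d/2)^2 = pi*(10/2000)^2 = 7.85398e-05 m^2
Fd = 0.5*Cd*rho*A*v^2 = 0.5*0.2*1.225*7.85398e-05*429^2 = 1.771 N

1.771 N


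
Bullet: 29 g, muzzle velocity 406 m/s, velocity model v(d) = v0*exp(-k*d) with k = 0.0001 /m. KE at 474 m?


v = v0*exp(-k*d) = 406*exp(-0.0001*474) = 387.205 m/s
E = 0.5*m*v^2 = 0.5*0.029*387.205^2 = 2174 J

2174 J


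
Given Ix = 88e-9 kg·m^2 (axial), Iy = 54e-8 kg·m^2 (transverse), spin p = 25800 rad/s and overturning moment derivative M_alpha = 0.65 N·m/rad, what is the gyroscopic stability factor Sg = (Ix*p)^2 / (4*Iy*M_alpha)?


Sg = Ix^2 * p^2 / (4 * Iy * M_alpha) = (88e-9)^2 * 25800^2 / (4 * 54e-8 * 0.65) = 3.671

3.671


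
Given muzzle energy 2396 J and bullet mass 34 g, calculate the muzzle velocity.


v = sqrt(2*E/m) = sqrt(2*2396/0.034) = 375.4 m/s

375.4 m/s


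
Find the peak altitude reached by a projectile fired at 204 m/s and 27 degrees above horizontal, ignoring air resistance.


H = (v0*sin(theta))^2 / (2g) = (204*sin(27°))^2 / (2*9.81) = 437.2 m

437.2 m


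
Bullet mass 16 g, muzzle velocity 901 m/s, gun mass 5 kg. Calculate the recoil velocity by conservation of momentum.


v_recoil = m_p * v_p / m_gun = 0.016 * 901 / 5 = 2.883 m/s

2.883 m/s


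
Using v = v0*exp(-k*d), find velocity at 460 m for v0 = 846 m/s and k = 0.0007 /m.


v = v0*exp(-k*d) = 846*exp(-0.0007*460) = 613.1 m/s

613.1 m/s


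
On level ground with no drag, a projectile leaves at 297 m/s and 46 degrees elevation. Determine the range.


R = v0^2 * sin(2*theta) / g = 297^2 * sin(2*46°) / 9.81 = 8986 m

8986 m


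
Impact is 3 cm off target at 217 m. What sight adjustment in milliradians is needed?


1 mrad subtends 1 cm per 10 m of range, so adj = error_cm / (dist_m / 10) = 3 / (217/10) = 0.1382 mrad

0.1382 mrad


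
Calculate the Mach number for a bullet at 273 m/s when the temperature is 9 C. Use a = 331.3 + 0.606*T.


a = 331.3 + 0.606*(9) = 336.754 m/s
M = v/a = 273/336.754 = 0.8107

0.8107


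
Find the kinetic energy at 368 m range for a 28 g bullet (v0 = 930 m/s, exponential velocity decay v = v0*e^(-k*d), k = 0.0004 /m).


v = v0*exp(-k*d) = 930*exp(-0.0004*368) = 802.703 m/s
E = 0.5*m*v^2 = 0.5*0.028*802.703^2 = 9021 J

9021 J


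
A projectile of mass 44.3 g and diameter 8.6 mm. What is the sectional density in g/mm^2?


SD = m/d^2 = 44.3/8.6^2 = 0.599 g/mm^2

0.599 g/mm^2


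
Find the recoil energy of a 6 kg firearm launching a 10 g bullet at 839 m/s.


v_r = m_p*v_p/m_gun = 0.01*839/6 = 1.39833 m/s, E_r = 0.5*m_gun*v_r^2 = 0.5*6*1.39833^2 = 5.866 J

5.866 J


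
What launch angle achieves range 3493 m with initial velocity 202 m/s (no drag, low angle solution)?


sin(2*theta) = R*g/v0^2 = 3493*9.81/202^2 = 0.839779, theta = arcsin(0.839779)/2 = 28.56°

28.56 degrees


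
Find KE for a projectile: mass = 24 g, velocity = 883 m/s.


E = 0.5*m*v^2 = 0.5*0.024*883^2 = 9356 J

9356 J


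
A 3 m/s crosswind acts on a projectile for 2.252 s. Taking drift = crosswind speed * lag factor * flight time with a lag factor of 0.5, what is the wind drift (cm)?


drift = v_wind * lag * t = 3 * 0.5 * 2.252 = 3.378 m ≈ 337.8 cm

337.8 cm


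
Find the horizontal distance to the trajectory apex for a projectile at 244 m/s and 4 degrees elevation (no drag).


R = v0^2*sin(2*theta)/g = 244^2*sin(2*4°)/9.81 = 844.629 m
apex_dist = R/2 = 844.629/2 = 422.3 m

422.3 m


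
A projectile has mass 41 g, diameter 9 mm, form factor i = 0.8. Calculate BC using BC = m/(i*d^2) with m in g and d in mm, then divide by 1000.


BC = m/(i*d^2*1000) = 41/(0.8 * 9^2 * 1000) = 0.0006327

0.0006327


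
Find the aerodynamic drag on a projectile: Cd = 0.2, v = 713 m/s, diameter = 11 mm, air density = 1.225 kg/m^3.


A = pi*(d/2)^2 = pi*(11/2000)^2 = 9.50332e-05 m^2
Fd = 0.5*Cd*rho*A*v^2 = 0.5*0.2*1.225*9.50332e-05*713^2 = 5.918 N

5.918 N


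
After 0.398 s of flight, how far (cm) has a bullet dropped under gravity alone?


drop = 0.5*g*t^2 = 0.5*9.81*0.398^2 = 0.776972 m ≈ 77.7 cm

77.7 cm


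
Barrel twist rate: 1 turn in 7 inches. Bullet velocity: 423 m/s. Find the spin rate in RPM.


twist_m = 7*0.0254 = 0.1778 m
spin = v/twist = 423/0.1778 = 2379.078 rev/s
RPM = spin*60 = 2379.078*60 ≈ 142745 RPM

142745 RPM


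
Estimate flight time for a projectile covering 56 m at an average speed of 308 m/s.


t = d/v = 56/308 = 0.1818 s

0.1818 s


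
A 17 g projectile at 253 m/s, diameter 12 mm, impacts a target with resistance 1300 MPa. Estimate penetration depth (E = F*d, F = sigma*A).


A = pi*(d/2)^2 = pi*(12/2)^2 = 113.097 mm^2
E = 0.5*m*v^2 = 0.5*0.017*253^2 = 544.077 J
depth = E/(sigma*A) = 544.077 J / (1300 MPa * 113.097 mm^2) = 544.077/(1300 * 113.097) m = 0.00370053 m ≈ 3.701 mm

3.701 mm


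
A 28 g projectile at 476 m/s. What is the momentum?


p = m*v = 0.028*476 = 13.33 kg·m/s

13.33 kg·m/s


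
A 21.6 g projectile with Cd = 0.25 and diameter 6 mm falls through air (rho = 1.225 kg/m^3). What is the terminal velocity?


A = pi*(d/2)^2 = pi*(6/2000)^2 = 2.82743e-05 m^2
vt = sqrt(2mg/(Cd*rho*A)) = sqrt(2*0.0216*9.81/(0.25 * 1.225 * 2.82743e-05)) = 221.2 m/s

221.2 m/s


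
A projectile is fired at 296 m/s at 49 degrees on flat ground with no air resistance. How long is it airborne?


T = 2*v0*sin(theta)/g = 2*296*sin(49°)/9.81 = 45.54 s

45.54 s


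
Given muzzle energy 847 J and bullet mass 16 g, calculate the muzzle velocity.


v = sqrt(2*E/m) = sqrt(2*847/0.016) = 325.4 m/s

325.4 m/s


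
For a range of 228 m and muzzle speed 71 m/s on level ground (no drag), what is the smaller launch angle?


sin(2*theta) = R*g/v0^2 = 228*9.81/71^2 = 0.443698, theta = arcsin(0.443698)/2 = 13.17°

13.17 degrees


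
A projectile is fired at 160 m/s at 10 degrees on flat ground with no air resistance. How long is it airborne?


T = 2*v0*sin(theta)/g = 2*160*sin(10°)/9.81 = 5.664 s

5.664 s


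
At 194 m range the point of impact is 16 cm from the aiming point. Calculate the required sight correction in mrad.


1 mrad subtends 1 cm per 10 m of range, so adj = error_cm / (dist_m / 10) = 16 / (194/10) = 0.8247 mrad

0.8247 mrad


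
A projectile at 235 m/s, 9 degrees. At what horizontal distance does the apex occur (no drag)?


R = v0^2*sin(2*theta)/g = 235^2*sin(2*9°)/9.81 = 1739.6 m
apex_dist = R/2 = 1739.6/2 = 869.8 m

869.8 m


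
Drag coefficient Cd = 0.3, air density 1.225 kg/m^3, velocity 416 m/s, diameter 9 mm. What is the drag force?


A = pi*(d/2)^2 = pi*(9/2000)^2 = 6.36173e-05 m^2
Fd = 0.5*Cd*rho*A*v^2 = 0.5*0.3*1.225*6.36173e-05*416^2 = 2.023 N

2.023 N


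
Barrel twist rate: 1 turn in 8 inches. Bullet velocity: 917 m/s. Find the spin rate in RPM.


twist_m = 8*0.0254 = 0.2032 m
spin = v/twist = 917/0.2032 = 4512.795 rev/s
RPM = spin*60 = 4512.795*60 ≈ 270768 RPM

270768 RPM


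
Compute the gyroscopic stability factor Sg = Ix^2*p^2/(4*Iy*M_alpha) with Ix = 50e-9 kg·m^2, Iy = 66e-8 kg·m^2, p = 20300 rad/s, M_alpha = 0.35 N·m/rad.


Sg = Ix^2 * p^2 / (4 * Iy * M_alpha) = (50e-9)^2 * 20300^2 / (4 * 66e-8 * 0.35) = 1.115

1.115


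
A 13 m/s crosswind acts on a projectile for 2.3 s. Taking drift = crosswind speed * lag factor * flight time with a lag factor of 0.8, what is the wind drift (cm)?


drift = v_wind * lag * t = 13 * 0.8 * 2.3 = 23.92 m ≈ 2392 cm

2392 cm


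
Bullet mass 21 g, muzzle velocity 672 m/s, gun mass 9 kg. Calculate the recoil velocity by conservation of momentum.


v_recoil = m_p * v_p / m_gun = 0.021 * 672 / 9 = 1.568 m/s

1.568 m/s


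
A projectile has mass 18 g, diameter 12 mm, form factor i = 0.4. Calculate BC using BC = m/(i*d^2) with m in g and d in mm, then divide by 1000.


BC = m/(i*d^2*1000) = 18/(0.4 * 12^2 * 1000) = 0.0003125

0.0003125


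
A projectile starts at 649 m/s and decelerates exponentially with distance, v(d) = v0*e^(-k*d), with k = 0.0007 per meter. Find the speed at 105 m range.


v = v0*exp(-k*d) = 649*exp(-0.0007*105) = 603 m/s

603 m/s


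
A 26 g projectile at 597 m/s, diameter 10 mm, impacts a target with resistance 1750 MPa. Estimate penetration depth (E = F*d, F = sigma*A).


A = pi*(d/2)^2 = pi*(10/2)^2 = 78.5398 mm^2
E = 0.5*m*v^2 = 0.5*0.026*597^2 = 4633.32 J
depth = E/(sigma*A) = 4633.32 J / (1750 MPa * 78.5398 mm^2) = 4633.32/(1750 * 78.5398) m = 0.0337104 m ≈ 33.71 mm

33.71 mm


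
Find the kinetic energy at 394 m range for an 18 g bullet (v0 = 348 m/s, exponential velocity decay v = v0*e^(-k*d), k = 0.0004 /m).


v = v0*exp(-k*d) = 348*exp(-0.0004*394) = 297.259 m/s
E = 0.5*m*v^2 = 0.5*0.018*297.259^2 = 795.3 J

795.3 J


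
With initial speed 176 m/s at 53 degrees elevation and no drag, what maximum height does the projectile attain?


H = (v0*sin(theta))^2 / (2g) = (176*sin(53°))^2 / (2*9.81) = 1007 m

1007 m


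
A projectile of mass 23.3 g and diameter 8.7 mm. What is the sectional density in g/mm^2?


SD = m/d^2 = 23.3/8.7^2 = 0.3078 g/mm^2

0.3078 g/mm^2


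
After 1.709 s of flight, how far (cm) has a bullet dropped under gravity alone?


drop = 0.5*g*t^2 = 0.5*9.81*1.709^2 = 14.3259 m ≈ 1433 cm

1433 cm


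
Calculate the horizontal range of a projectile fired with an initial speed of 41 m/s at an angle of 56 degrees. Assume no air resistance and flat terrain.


R = v0^2 * sin(2*theta) / g = 41^2 * sin(2*56°) / 9.81 = 158.9 m

158.9 m


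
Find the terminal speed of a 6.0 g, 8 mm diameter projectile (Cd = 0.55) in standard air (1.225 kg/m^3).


A = pi*(d/2)^2 = pi*(8/2000)^2 = 5.02655e-05 m^2
vt = sqrt(2mg/(Cd*rho*A)) = sqrt(2*0.006*9.81/(0.55 * 1.225 * 5.02655e-05)) = 58.96 m/s

58.96 m/s


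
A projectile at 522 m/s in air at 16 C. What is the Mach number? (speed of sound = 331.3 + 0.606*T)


a = 331.3 + 0.606*(16) = 340.996 m/s
M = v/a = 522/340.996 = 1.531

1.531


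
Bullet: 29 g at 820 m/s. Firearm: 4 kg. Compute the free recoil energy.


v_r = m_p*v_p/m_gun = 0.029*820/4 = 5.945 m/s, E_r = 0.5*m_gun*v_r^2 = 0.5*4*5.945^2 = 70.69 J

70.69 J


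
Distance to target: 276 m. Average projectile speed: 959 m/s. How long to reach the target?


t = d/v = 276/959 = 0.2878 s

0.2878 s


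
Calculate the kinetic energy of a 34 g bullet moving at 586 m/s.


E = 0.5*m*v^2 = 0.5*0.034*586^2 = 5838 J

5838 J


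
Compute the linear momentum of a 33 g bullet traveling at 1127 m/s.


p = m*v = 0.033*1127 = 37.19 kg·m/s

37.19 kg·m/s


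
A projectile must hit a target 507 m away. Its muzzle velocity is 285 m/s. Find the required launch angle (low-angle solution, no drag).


sin(2*theta) = R*g/v0^2 = 507*9.81/285^2 = 0.0612332, theta = arcsin(0.0612332)/2 = 1.755°

1.755 degrees


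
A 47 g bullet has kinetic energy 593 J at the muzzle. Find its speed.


v = sqrt(2*E/m) = sqrt(2*593/0.047) = 158.9 m/s

158.9 m/s


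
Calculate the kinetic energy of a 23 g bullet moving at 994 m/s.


E = 0.5*m*v^2 = 0.5*0.023*994^2 = 11362 J

11362 J


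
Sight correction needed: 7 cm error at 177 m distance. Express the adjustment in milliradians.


1 mrad subtends 1 cm per 10 m of range, so adj = error_cm / (dist_m / 10) = 7 / (177/10) = 0.3955 mrad

0.3955 mrad


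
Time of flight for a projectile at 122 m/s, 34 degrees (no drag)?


T = 2*v0*sin(theta)/g = 2*122*sin(34°)/9.81 = 13.91 s

13.91 s


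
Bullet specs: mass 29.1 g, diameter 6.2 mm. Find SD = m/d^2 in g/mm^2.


SD = m/d^2 = 29.1/6.2^2 = 0.757 g/mm^2

0.757 g/mm^2


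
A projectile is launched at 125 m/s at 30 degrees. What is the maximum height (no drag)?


H = (v0*sin(theta))^2 / (2g) = (125*sin(30°))^2 / (2*9.81) = 199.1 m

199.1 m


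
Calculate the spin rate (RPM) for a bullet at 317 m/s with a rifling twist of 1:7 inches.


twist_m = 7*0.0254 = 0.1778 m
spin = v/twist = 317/0.1778 = 1782.902 rev/s
RPM = spin*60 = 1782.902*60 ≈ 106974 RPM

106974 RPM


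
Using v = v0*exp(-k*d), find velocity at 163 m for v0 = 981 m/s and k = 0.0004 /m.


v = v0*exp(-k*d) = 981*exp(-0.0004*163) = 919.1 m/s

919.1 m/s


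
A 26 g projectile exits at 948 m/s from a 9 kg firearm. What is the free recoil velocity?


v_recoil = m_p * v_p / m_gun = 0.026 * 948 / 9 = 2.739 m/s

2.739 m/s


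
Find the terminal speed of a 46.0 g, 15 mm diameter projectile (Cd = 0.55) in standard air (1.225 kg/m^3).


A = pi*(d/2)^2 = pi*(15/2000)^2 = 1.76715e-04 m^2
vt = sqrt(2mg/(Cd*rho*A)) = sqrt(2*0.046*9.81/(0.55 * 1.225 * 1.76715e-04)) = 87.06 m/s

87.06 m/s


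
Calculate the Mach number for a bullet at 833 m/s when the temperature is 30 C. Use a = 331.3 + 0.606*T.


a = 331.3 + 0.606*(30) = 349.48 m/s
M = v/a = 833/349.48 = 2.384

2.384


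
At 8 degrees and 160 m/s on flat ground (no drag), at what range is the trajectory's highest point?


R = v0^2*sin(2*theta)/g = 160^2*sin(2*8°)/9.81 = 719.298 m
apex_dist = R/2 = 719.298/2 = 359.6 m

359.6 m


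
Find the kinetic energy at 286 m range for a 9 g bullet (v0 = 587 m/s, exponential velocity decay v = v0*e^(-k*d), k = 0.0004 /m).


v = v0*exp(-k*d) = 587*exp(-0.0004*286) = 523.546 m/s
E = 0.5*m*v^2 = 0.5*0.009*523.546^2 = 1233 J

1233 J


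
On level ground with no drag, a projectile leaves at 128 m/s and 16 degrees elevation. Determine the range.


R = v0^2 * sin(2*theta) / g = 128^2 * sin(2*16°) / 9.81 = 885 m

885 m


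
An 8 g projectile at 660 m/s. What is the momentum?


p = m*v = 0.008*660 = 5.28 kg·m/s

5.28 kg·m/s


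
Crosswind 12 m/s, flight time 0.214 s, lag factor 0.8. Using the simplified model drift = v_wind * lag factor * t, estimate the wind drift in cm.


drift = v_wind * lag * t = 12 * 0.8 * 0.214 = 2.0544 m ≈ 205.4 cm

205.4 cm


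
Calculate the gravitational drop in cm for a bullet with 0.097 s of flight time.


drop = 0.5*g*t^2 = 0.5*9.81*0.097^2 = 0.0461511 m ≈ 4.615 cm

4.615 cm


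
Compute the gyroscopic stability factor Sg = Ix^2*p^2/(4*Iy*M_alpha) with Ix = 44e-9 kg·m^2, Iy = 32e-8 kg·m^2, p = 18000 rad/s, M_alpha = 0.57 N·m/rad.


Sg = Ix^2 * p^2 / (4 * Iy * M_alpha) = (44e-9)^2 * 18000^2 / (4 * 32e-8 * 0.57) = 0.8597

0.8597


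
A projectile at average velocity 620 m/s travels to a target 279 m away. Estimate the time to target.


t = d/v = 279/620 = 0.45 s

0.45 s


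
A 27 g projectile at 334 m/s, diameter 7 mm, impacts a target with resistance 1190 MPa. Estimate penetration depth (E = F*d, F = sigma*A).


A = pi*(d/2)^2 = pi*(7/2)^2 = 38.4845 mm^2
E = 0.5*m*v^2 = 0.5*0.027*334^2 = 1506.01 J
depth = E/(sigma*A) = 1506.01 J / (1190 MPa * 38.4845 mm^2) = 1506.01/(1190 * 38.4845) m = 0.0328847 m ≈ 32.88 mm

32.88 mm


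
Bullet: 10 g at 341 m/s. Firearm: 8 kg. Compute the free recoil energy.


v_r = m_p*v_p/m_gun = 0.01*341/8 = 0.42625 m/s, E_r = 0.5*m_gun*v_r^2 = 0.5*8*0.42625^2 = 0.7268 J

0.7268 J


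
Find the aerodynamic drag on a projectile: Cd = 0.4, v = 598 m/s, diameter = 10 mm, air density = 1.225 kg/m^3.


A = pi*(d/2)^2 = pi*(10/2000)^2 = 7.85398e-05 m^2
Fd = 0.5*Cd*rho*A*v^2 = 0.5*0.4*1.225*7.85398e-05*598^2 = 6.881 N

6.881 N


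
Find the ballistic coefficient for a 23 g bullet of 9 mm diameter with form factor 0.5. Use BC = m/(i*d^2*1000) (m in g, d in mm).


BC = m/(i*d^2*1000) = 23/(0.5 * 9^2 * 1000) = 0.0005679

0.0005679


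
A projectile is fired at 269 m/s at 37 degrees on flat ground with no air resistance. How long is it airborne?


T = 2*v0*sin(theta)/g = 2*269*sin(37°)/9.81 = 33 s

33 s


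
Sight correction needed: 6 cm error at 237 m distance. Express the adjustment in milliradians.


1 mrad subtends 1 cm per 10 m of range, so adj = error_cm / (dist_m / 10) = 6 / (237/10) = 0.2532 mrad

0.2532 mrad


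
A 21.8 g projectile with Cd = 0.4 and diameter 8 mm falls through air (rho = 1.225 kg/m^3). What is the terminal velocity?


A = pi*(d/2)^2 = pi*(8/2000)^2 = 5.02655e-05 m^2
vt = sqrt(2mg/(Cd*rho*A)) = sqrt(2*0.0218*9.81/(0.4 * 1.225 * 5.02655e-05)) = 131.8 m/s

131.8 m/s


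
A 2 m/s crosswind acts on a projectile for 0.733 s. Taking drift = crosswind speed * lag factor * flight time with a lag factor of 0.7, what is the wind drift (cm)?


drift = v_wind * lag * t = 2 * 0.7 * 0.733 = 1.0262 m ≈ 102.6 cm

102.6 cm


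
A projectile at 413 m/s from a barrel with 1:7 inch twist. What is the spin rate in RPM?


twist_m = 7*0.0254 = 0.1778 m
spin = v/twist = 413/0.1778 = 2322.835 rev/s
RPM = spin*60 = 2322.835*60 ≈ 139370 RPM

139370 RPM


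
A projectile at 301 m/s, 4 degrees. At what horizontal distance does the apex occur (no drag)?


R = v0^2*sin(2*theta)/g = 301^2*sin(2*4°)/9.81 = 1285.34 m
apex_dist = R/2 = 1285.34/2 = 642.7 m

642.7 m


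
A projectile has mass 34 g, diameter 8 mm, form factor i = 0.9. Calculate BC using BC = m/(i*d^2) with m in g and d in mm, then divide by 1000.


BC = m/(i*d^2*1000) = 34/(0.9 * 8^2 * 1000) = 0.0005903

0.0005903


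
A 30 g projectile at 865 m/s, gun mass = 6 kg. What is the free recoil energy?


v_r = m_p*v_p/m_gun = 0.03*865/6 = 4.325 m/s, E_r = 0.5*m_gun*v_r^2 = 0.5*6*4.325^2 = 56.12 J

56.12 J


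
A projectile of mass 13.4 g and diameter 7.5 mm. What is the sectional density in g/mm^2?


SD = m/d^2 = 13.4/7.5^2 = 0.2382 g/mm^2

0.2382 g/mm^2


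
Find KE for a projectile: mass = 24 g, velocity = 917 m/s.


E = 0.5*m*v^2 = 0.5*0.024*917^2 = 10091 J

10091 J


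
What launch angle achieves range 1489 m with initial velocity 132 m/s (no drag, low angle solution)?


sin(2*theta) = R*g/v0^2 = 1489*9.81/132^2 = 0.838332, theta = arcsin(0.838332)/2 = 28.48°

28.48 degrees


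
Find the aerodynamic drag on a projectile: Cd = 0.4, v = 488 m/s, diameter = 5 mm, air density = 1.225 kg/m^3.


A = pi*(d/2)^2 = pi*(5/2000)^2 = 1.96350e-05 m^2
Fd = 0.5*Cd*rho*A*v^2 = 0.5*0.4*1.225*1.96350e-05*488^2 = 1.146 N

1.146 N


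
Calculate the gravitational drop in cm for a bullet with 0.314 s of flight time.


drop = 0.5*g*t^2 = 0.5*9.81*0.314^2 = 0.483613 m ≈ 48.36 cm

48.36 cm


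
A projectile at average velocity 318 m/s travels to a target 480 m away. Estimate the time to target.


t = d/v = 480/318 = 1.509 s

1.509 s


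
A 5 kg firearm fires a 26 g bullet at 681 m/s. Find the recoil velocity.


v_recoil = m_p * v_p / m_gun = 0.026 * 681 / 5 = 3.541 m/s

3.541 m/s


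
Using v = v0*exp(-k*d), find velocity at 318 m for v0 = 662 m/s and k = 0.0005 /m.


v = v0*exp(-k*d) = 662*exp(-0.0005*318) = 564.7 m/s

564.7 m/s


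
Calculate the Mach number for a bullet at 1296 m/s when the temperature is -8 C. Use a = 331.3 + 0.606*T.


a = 331.3 + 0.606*(-8) = 326.452 m/s
M = v/a = 1296/326.452 = 3.97

3.97


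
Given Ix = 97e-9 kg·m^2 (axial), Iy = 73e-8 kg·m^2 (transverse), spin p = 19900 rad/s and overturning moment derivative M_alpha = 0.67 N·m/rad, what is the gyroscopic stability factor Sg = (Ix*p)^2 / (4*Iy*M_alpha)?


Sg = Ix^2 * p^2 / (4 * Iy * M_alpha) = (97e-9)^2 * 19900^2 / (4 * 73e-8 * 0.67) = 1.905

1.905


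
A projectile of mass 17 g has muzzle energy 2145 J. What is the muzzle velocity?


v = sqrt(2*E/m) = sqrt(2*2145/0.017) = 502.3 m/s

502.3 m/s


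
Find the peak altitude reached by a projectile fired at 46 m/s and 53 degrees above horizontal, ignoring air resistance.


H = (v0*sin(theta))^2 / (2g) = (46*sin(53°))^2 / (2*9.81) = 68.79 m

68.79 m


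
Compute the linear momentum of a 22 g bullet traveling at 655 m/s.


p = m*v = 0.022*655 = 14.41 kg·m/s

14.41 kg·m/s


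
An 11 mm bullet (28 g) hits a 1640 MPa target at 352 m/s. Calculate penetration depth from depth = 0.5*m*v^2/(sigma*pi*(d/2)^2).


A = pi*(d/2)^2 = pi*(11/2)^2 = 95.0332 mm^2
E = 0.5*m*v^2 = 0.5*0.028*352^2 = 1734.66 J
depth = E/(sigma*A) = 1734.66 J / (1640 MPa * 95.0332 mm^2) = 1734.66/(1640 * 95.0332) m = 0.01113 m ≈ 11.13 mm

11.13 mm


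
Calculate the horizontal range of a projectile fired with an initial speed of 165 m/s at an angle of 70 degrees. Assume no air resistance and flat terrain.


R = v0^2 * sin(2*theta) / g = 165^2 * sin(2*70°) / 9.81 = 1784 m

1784 m


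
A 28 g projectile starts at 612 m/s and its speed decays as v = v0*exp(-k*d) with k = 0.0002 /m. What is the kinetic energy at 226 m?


v = v0*exp(-k*d) = 612*exp(-0.0002*226) = 584.953 m/s
E = 0.5*m*v^2 = 0.5*0.028*584.953^2 = 4790 J

4790 J


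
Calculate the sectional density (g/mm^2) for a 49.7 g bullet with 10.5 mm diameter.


SD = m/d^2 = 49.7/10.5^2 = 0.4508 g/mm^2

0.4508 g/mm^2


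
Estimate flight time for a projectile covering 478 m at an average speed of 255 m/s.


t = d/v = 478/255 = 1.875 s

1.875 s


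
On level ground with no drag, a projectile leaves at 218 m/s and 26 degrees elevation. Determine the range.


R = v0^2 * sin(2*theta) / g = 218^2 * sin(2*26°) / 9.81 = 3817 m

3817 m


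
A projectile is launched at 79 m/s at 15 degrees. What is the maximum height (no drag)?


H = (v0*sin(theta))^2 / (2g) = (79*sin(15°))^2 / (2*9.81) = 21.31 m

21.31 m


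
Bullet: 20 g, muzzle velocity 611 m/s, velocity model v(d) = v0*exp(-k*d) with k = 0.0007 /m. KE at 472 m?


v = v0*exp(-k*d) = 611*exp(-0.0007*472) = 439.087 m/s
E = 0.5*m*v^2 = 0.5*0.02*439.087^2 = 1928 J

1928 J


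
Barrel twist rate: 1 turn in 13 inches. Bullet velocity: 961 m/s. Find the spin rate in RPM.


twist_m = 13*0.0254 = 0.3302 m
spin = v/twist = 961/0.3302 = 2910.357 rev/s
RPM = spin*60 = 2910.357*60 ≈ 174621 RPM

174621 RPM


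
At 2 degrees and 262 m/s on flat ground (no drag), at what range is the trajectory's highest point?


R = v0^2*sin(2*theta)/g = 262^2*sin(2*2°)/9.81 = 488.11 m
apex_dist = R/2 = 488.11/2 = 244.1 m

244.1 m


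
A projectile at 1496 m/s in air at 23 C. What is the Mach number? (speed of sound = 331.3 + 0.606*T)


a = 331.3 + 0.606*(23) = 345.238 m/s
M = v/a = 1496/345.238 = 4.333

4.333


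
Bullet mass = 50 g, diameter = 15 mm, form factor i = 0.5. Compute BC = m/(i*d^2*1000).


BC = m/(i*d^2*1000) = 50/(0.5 * 15^2 * 1000) = 0.0004444

0.0004444


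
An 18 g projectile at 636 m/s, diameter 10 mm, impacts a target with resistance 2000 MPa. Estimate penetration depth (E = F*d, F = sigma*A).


A = pi*(d/2)^2 = pi*(10/2)^2 = 78.5398 mm^2
E = 0.5*m*v^2 = 0.5*0.018*636^2 = 3640.46 J
depth = E/(sigma*A) = 3640.46 J / (2000 MPa * 78.5398 mm^2) = 3640.46/(2000 * 78.5398) m = 0.0231759 m ≈ 23.18 mm

23.18 mm


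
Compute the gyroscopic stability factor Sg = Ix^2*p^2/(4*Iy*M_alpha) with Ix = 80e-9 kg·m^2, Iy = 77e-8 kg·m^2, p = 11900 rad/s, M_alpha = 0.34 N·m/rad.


Sg = Ix^2 * p^2 / (4 * Iy * M_alpha) = (80e-9)^2 * 11900^2 / (4 * 77e-8 * 0.34) = 0.8655

0.8655


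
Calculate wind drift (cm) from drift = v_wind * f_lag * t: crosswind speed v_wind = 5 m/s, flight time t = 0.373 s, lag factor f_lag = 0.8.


drift = v_wind * lag * t = 5 * 0.8 * 0.373 = 1.492 m ≈ 149.2 cm

149.2 cm


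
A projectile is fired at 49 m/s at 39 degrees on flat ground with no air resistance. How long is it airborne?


T = 2*v0*sin(theta)/g = 2*49*sin(39°)/9.81 = 6.287 s

6.287 s


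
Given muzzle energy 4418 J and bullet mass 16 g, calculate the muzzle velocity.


v = sqrt(2*E/m) = sqrt(2*4418/0.016) = 743.1 m/s

743.1 m/s


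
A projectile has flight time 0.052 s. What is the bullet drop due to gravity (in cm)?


drop = 0.5*g*t^2 = 0.5*9.81*0.052^2 = 0.0132631 m ≈ 1.326 cm

1.326 cm


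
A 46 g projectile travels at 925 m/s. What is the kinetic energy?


E = 0.5*m*v^2 = 0.5*0.046*925^2 = 19679 J

19679 J


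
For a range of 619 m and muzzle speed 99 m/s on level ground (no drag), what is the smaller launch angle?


sin(2*theta) = R*g/v0^2 = 619*9.81/99^2 = 0.619568, theta = arcsin(0.619568)/2 = 19.14°

19.14 degrees


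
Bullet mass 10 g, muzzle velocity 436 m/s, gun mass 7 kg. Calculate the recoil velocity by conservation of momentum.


v_recoil = m_p * v_p / m_gun = 0.01 * 436 / 7 = 0.6229 m/s

0.6229 m/s


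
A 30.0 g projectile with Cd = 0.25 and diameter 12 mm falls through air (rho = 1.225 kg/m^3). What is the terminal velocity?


A = pi*(d/2)^2 = pi*(12/2000)^2 = 1.13097e-04 m^2
vt = sqrt(2mg/(Cd*rho*A)) = sqrt(2*0.03*9.81/(0.25 * 1.225 * 1.13097e-04)) = 130.4 m/s

130.4 m/s


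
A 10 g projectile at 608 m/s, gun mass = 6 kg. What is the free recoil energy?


v_r = m_p*v_p/m_gun = 0.01*608/6 = 1.01333 m/s, E_r = 0.5*m_gun*v_r^2 = 0.5*6*1.01333^2 = 3.081 J

3.081 J


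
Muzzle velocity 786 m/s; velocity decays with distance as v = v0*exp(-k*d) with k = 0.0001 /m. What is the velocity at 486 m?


v = v0*exp(-k*d) = 786*exp(-0.0001*486) = 748.7 m/s

748.7 m/s


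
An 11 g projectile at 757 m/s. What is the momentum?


p = m*v = 0.011*757 = 8.327 kg·m/s

8.327 kg·m/s


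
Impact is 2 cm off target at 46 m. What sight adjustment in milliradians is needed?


1 mrad subtends 1 cm per 10 m of range, so adj = error_cm / (dist_m / 10) = 2 / (46/10) = 0.4348 mrad

0.4348 mrad


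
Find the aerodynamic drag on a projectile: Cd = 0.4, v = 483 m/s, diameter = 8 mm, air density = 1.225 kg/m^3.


A = pi*(d/2)^2 = pi*(8/2000)^2 = 5.02655e-05 m^2
Fd = 0.5*Cd*rho*A*v^2 = 0.5*0.4*1.225*5.02655e-05*483^2 = 2.873 N

2.873 N


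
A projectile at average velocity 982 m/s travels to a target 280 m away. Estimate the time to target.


t = d/v = 280/982 = 0.2851 s

0.2851 s


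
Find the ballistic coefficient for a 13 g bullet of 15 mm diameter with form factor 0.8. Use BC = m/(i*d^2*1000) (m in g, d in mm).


BC = m/(i*d^2*1000) = 13/(0.8 * 15^2 * 1000) = 7.222e-05

7.222e-05


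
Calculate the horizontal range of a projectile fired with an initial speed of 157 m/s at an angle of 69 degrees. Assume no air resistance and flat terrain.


R = v0^2 * sin(2*theta) / g = 157^2 * sin(2*69°) / 9.81 = 1681 m

1681 m


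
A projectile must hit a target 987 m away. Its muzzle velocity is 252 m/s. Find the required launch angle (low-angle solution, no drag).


sin(2*theta) = R*g/v0^2 = 987*9.81/252^2 = 0.15247, theta = arcsin(0.15247)/2 = 4.385°

4.385 degrees


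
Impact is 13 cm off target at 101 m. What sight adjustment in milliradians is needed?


1 mrad subtends 1 cm per 10 m of range, so adj = error_cm / (dist_m / 10) = 13 / (101/10) = 1.287 mrad

1.287 mrad


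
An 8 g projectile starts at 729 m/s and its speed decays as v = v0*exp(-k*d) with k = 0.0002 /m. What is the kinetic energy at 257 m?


v = v0*exp(-k*d) = 729*exp(-0.0002*257) = 692.476 m/s
E = 0.5*m*v^2 = 0.5*0.008*692.476^2 = 1918 J

1918 J


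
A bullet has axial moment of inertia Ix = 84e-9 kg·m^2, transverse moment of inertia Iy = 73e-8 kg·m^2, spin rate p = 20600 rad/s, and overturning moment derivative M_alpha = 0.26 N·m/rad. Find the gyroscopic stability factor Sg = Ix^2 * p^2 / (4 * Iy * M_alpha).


Sg = Ix^2 * p^2 / (4 * Iy * M_alpha) = (84e-9)^2 * 20600^2 / (4 * 73e-8 * 0.26) = 3.944

3.944


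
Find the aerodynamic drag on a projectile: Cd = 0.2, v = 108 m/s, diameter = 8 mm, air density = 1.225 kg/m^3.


A = pi*(d/2)^2 = pi*(8/2000)^2 = 5.02655e-05 m^2
Fd = 0.5*Cd*rho*A*v^2 = 0.5*0.2*1.225*5.02655e-05*108^2 = 0.07182 N

0.07182 N


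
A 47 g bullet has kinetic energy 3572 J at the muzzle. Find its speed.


v = sqrt(2*E/m) = sqrt(2*3572/0.047) = 389.9 m/s

389.9 m/s


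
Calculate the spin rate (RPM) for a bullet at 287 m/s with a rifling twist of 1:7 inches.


twist_m = 7*0.0254 = 0.1778 m
spin = v/twist = 287/0.1778 = 1614.173 rev/s
RPM = spin*60 = 1614.173*60 ≈ 96850 RPM

96850 RPM


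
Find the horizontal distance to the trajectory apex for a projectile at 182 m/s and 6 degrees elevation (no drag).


R = v0^2*sin(2*theta)/g = 182^2*sin(2*6°)/9.81 = 702.025 m
apex_dist = R/2 = 702.025/2 = 351 m

351 m


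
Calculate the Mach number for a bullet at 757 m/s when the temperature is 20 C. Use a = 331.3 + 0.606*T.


a = 331.3 + 0.606*(20) = 343.42 m/s
M = v/a = 757/343.42 = 2.204

2.204


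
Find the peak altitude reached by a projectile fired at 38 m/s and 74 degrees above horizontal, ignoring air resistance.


H = (v0*sin(theta))^2 / (2g) = (38*sin(74°))^2 / (2*9.81) = 68.01 m

68.01 m


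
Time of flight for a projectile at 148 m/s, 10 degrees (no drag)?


T = 2*v0*sin(theta)/g = 2*148*sin(10°)/9.81 = 5.24 s

5.24 s


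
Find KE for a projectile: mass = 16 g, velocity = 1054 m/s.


E = 0.5*m*v^2 = 0.5*0.016*1054^2 = 8887 J

8887 J


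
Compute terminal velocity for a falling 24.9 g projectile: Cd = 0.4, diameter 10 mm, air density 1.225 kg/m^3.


A = pi*(d/2)^2 = pi*(10/2000)^2 = 7.85398e-05 m^2
vt = sqrt(2mg/(Cd*rho*A)) = sqrt(2*0.0249*9.81/(0.4 * 1.225 * 7.85398e-05)) = 112.7 m/s

112.7 m/s


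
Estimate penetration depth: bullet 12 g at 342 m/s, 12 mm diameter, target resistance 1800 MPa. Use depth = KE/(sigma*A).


A = pi*(d/2)^2 = pi*(12/2)^2 = 113.097 mm^2
E = 0.5*m*v^2 = 0.5*0.012*342^2 = 701.784 J
depth = E/(sigma*A) = 701.784 J / (1800 MPa * 113.097 mm^2) = 701.784/(1800 * 113.097) m = 0.0034473 m ≈ 3.447 mm

3.447 mm
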